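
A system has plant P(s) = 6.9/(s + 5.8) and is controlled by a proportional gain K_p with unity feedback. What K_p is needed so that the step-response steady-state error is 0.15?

K_p = 4.76

For a type-0 loop with proportional control, e_ss = 1/(1 + K_p·P(0)).
P(0) = 1.19. Require 1/(1 + K_p·1.19) = 0.15, so 1 + 1.19·K_p = 6.667.
K_p = (6.667 − 1)/1.19 = 4.76.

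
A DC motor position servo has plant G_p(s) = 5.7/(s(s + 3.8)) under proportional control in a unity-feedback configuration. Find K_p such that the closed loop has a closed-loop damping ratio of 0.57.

K_p = 1.95

Closed-loop characteristic equation: s² + 3.8s + K_p·5.7 = 0.
So ω_n = √(5.7K_p) and 2ζω_n = 3.8, giving ζ = 3.8/(2√(5.7K_p)).
Setting ζ = 0.57: √(5.7K_p) = 3.8/(2·0.57) = 3.333, so K_p = 11.11/5.7 = 1.95.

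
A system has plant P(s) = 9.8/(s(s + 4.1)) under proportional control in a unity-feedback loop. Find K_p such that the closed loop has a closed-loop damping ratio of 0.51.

K_p = 1.65

Closed-loop characteristic equation: s² + 4.1s + K_p·9.8 = 0.
So ω_n = √(9.8K_p) and 2ζω_n = 4.1, giving ζ = 4.1/(2√(9.8K_p)).
Setting ζ = 0.51: √(9.8K_p) = 4.1/(2·0.51) = 4.02, so K_p = 16.16/9.8 = 1.65.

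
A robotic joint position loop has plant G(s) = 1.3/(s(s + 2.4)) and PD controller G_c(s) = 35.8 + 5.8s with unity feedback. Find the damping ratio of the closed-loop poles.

ζ = 0.729

Forward path: (35.8 + 5.8s)·1.3/(s(s+2.4)). The closed-loop characteristic equation is s² + (2.4 + 1.3·5.8)s + 1.3·35.8 = 0.
That is s² + 9.94s + 46.54 = 0, so ω_n = 6.822 rad/s and ζ = 9.94/(2·6.822) = 0.7285.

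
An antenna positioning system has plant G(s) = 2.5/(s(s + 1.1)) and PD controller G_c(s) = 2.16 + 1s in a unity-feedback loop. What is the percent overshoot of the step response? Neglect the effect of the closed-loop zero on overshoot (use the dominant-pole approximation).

Forward path: (2.16 + 1s)·2.5/(s(s+1.1)). The closed-loop characteristic equation is s² + (1.1 + 2.5·1)s + 2.5·2.16 = 0.
That is s² + 3.6s + 5.4 = 0, so ω_n = 2.324 rad/s and ζ = 3.6/(2·2.324) = 0.7746.
%OS = 100·exp(−πζ/√(1−ζ²)) = 2.13%.

2.13%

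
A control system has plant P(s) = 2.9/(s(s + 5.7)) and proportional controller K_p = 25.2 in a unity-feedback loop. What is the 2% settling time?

T_s ≈ 1.4 s

The closed-loop denominator s² + 5.7s + 73.08 gives ω_n = √73.08 = 8.549 and ζ = 5.7/(2ω_n) = 0.3334.
2% settling time T_s ≈ 4/(ζω_n) = 4/2.85 = 1.4 s.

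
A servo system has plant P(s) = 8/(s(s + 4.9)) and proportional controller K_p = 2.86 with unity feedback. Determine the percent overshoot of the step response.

15.4%

The closed-loop denominator s² + 4.9s + 22.88 gives ω_n = √22.88 = 4.783 and ζ = 4.9/(2ω_n) = 0.5122.
%OS = 100·exp(−πζ/√(1−ζ²)) = 100·exp(−π·0.5122/√0.7377) = 15.4%.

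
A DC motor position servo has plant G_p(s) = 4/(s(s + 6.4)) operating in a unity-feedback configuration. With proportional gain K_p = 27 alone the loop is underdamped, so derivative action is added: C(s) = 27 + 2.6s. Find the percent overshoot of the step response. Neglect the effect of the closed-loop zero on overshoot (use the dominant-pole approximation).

Forward path: (27 + 2.6s)·4/(s(s+6.4)). The closed-loop characteristic equation is s² + (6.4 + 4·2.6)s + 4·27 = 0.
That is s² + 16.8s + 108 = 0, so ω_n = 10.39 rad/s and ζ = 16.8/(2·10.39) = 0.8083.
%OS = 100·exp(−πζ/√(1−ζ²)) = 1.34%.

1.34%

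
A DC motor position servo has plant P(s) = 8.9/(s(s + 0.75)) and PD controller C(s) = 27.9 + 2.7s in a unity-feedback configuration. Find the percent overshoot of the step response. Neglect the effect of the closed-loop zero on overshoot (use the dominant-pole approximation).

Forward path: (27.9 + 2.7s)·8.9/(s(s+0.75)). The closed-loop characteristic equation is s² + (0.75 + 8.9·2.7)s + 8.9·27.9 = 0.
That is s² + 24.78s + 248.3 = 0, so ω_n = 15.76 rad/s and ζ = 24.78/(2·15.76) = 0.7863.
%OS = 100·exp(−πζ/√(1−ζ²)) = 1.84%.

1.84%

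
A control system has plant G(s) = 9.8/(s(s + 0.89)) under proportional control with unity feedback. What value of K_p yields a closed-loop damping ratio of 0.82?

Closed-loop characteristic equation: s² + 0.89s + K_p·9.8 = 0.
So ω_n = √(9.8K_p) and 2ζω_n = 0.89, giving ζ = 0.89/(2√(9.8K_p)).
Setting ζ = 0.82: √(9.8K_p) = 0.89/(2·0.82) = 0.5427, so K_p = 0.2945/9.8 = 0.0301.

K_p = 0.0301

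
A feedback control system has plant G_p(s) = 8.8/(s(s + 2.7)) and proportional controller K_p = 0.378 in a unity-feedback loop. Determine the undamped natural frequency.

1 + K_p·G_p(s) = 0 gives s² + 2.7s + 3.326 = 0.
Matching s² + 2ζω_n s + ω_n²: ω_n = √3.326 = 1.824 rad/s and 2ζω_n = 2.7, so ζ = 2.7/(2·1.824) = 0.74.

ω_n = 1.82 rad/s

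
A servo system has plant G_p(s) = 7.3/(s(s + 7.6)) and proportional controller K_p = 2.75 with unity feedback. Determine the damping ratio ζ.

ζ = 0.848

The closed-loop denominator is s(s+7.6) + 2.75·7.3 = s² + 7.6s + 20.07.
Matching s² + 2ζω_n s + ω_n²: ω_n = √20.07 = 4.481 rad/s and 2ζω_n = 7.6, so ζ = 7.6/(2·4.481) = 0.848.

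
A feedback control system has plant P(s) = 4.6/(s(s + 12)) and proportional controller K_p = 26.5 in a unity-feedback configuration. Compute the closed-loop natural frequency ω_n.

ω_n = 11 rad/s

1 + K_p·P(s) = 0 gives s² + 12s + 121.9 = 0.
Matching s² + 2ζω_n s + ω_n²: ω_n = √121.9 = 11.04 rad/s and 2ζω_n = 12, so ζ = 12/(2·11.04) = 0.543.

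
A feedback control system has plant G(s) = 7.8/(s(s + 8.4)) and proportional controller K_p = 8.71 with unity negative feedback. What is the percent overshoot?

From 1 + K_pG(s) = 0: s² + 8.4s + 67.94 = 0 ⇒ ω_n = 8.242, ζ = 0.5096.
%OS = 100·exp(−πζ/√(1−ζ²)) = 100·exp(−π·0.5096/√0.7404) = 15.6%.

15.6%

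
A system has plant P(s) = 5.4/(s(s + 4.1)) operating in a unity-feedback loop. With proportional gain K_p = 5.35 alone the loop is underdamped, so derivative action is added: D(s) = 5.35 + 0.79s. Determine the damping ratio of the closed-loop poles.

Forward path: (5.35 + 0.79s)·5.4/(s(s+4.1)). The closed-loop characteristic equation is s² + (4.1 + 5.4·0.79)s + 5.4·5.35 = 0.
That is s² + 8.366s + 28.89 = 0, so ω_n = 5.375 rad/s and ζ = 8.366/(2·5.375) = 0.7782.

ζ = 0.778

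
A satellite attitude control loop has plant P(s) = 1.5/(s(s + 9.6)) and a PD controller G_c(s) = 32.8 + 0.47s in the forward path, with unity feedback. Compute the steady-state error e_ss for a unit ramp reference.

The loop has one pole at the origin (type 1). Velocity error constant K_v = lim_{s→0} s·G_c(s)P(s) = 32.8·1.5/9.6 = 5.125.
Steady-state error to a unit ramp: e_ss = 1/K_v = 0.195.

0.195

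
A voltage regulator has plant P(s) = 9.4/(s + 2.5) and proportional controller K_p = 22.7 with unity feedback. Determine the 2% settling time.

Closed-loop transfer function: T(s) = K_p·P(s)/(1 + K_p·P(s)) = 213.4/(s + 2.5 + 213.4) = 213.4/(s + 215.9).
Time constant τ = 1/215.9 = 0.004632 s, so the 2% settling time is about 4τ = 0.0185 s.

T_s ≈ 0.0185 s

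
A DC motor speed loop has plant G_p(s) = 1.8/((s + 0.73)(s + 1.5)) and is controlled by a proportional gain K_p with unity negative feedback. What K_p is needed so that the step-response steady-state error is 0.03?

K_p = 19.7

The loop is type 0, so e_ss(step) = 1/(1 + K_pos) with K_pos = K_p·G_p(0).
G_p(0) = 1.644. Require 1/(1 + K_p·1.644) = 0.03, so 1 + 1.644·K_p = 33.33.
K_p = (33.33 − 1)/1.644 = 19.7.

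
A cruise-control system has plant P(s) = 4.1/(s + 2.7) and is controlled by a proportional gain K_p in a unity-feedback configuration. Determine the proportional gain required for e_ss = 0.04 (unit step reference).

K_p = 15.8

Steady-state error for a unit step on this type-0 loop is 1/(1 + K_p·P(0)).
P(0) = 1.519. Require 1/(1 + K_p·1.519) = 0.04, so 1 + 1.519·K_p = 25.
K_p = (25 − 1)/1.519 = 15.8.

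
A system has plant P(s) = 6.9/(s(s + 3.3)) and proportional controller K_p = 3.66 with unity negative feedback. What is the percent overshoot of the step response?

33.6%

The closed-loop denominator s² + 3.3s + 25.25 gives ω_n = √25.25 = 5.025 and ζ = 3.3/(2ω_n) = 0.3283.
%OS = 100·exp(−πζ/√(1−ζ²)) = 100·exp(−π·0.3283/√0.8922) = 33.6%.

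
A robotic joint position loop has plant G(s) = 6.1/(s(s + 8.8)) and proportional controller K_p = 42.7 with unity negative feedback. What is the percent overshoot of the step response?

The closed-loop denominator s² + 8.8s + 260.5 gives ω_n = √260.5 = 16.14 and ζ = 8.8/(2ω_n) = 0.2726.
%OS = 100·exp(−πζ/√(1−ζ²)) = 100·exp(−π·0.2726/√0.9257) = 41.1%.

41.1%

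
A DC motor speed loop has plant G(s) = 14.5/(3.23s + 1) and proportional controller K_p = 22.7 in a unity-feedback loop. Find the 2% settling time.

Closed loop: T(s) = K_p·G/(1+K_p·G) = 329.1/(3.23s + 1 + 329.1), with pole at s = −(1 + 329.1)/3.23 = −102.2.
τ = 1/102.2 = 0.009783 s, so 2% settling time ≈ 4τ = 0.0391 s.

T_s ≈ 0.0391 s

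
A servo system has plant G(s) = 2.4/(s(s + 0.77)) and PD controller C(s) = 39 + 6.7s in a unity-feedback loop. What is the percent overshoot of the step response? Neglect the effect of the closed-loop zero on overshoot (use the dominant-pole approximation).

0.383%

Forward path: (39 + 6.7s)·2.4/(s(s+0.77)). The closed-loop characteristic equation is s² + (0.77 + 2.4·6.7)s + 2.4·39 = 0.
That is s² + 16.85s + 93.6 = 0, so ω_n = 9.675 rad/s and ζ = 16.85/(2·9.675) = 0.8708.
%OS = 100·exp(−πζ/√(1−ζ²)) = 0.383%.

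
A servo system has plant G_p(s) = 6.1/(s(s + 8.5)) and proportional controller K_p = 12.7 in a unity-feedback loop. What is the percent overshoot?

17.7%

The closed-loop denominator s² + 8.5s + 77.47 gives ω_n = √77.47 = 8.802 and ζ = 8.5/(2ω_n) = 0.4829.
%OS = 100·exp(−πζ/√(1−ζ²)) = 100·exp(−π·0.4829/√0.7668) = 17.7%.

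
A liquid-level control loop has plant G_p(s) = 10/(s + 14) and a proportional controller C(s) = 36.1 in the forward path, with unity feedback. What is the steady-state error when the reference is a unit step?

0.0373

The loop is type 0. Static position error constant K_pos = C(0)·G_p(0) = 36.1·0.7143 = 25.79.
Steady-state error to a unit step: e_ss = 1/(1+K_pos) = 1/26.79 = 0.0373.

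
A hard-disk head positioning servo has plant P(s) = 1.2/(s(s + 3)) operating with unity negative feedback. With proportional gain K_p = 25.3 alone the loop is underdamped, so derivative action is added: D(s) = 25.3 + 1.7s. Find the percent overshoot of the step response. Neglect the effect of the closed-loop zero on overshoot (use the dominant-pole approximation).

Forward path: (25.3 + 1.7s)·1.2/(s(s+3)). The closed-loop characteristic equation is s² + (3 + 1.2·1.7)s + 1.2·25.3 = 0.
That is s² + 5.04s + 30.36 = 0, so ω_n = 5.51 rad/s and ζ = 5.04/(2·5.51) = 0.4574.
%OS = 100·exp(−πζ/√(1−ζ²)) = 19.9%.

19.9%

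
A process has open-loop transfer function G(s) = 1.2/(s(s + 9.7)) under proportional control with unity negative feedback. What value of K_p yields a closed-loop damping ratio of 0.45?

Closed-loop characteristic equation: s² + 9.7s + K_p·1.2 = 0.
So ω_n = √(1.2K_p) and 2ζω_n = 9.7, giving ζ = 9.7/(2√(1.2K_p)).
Setting ζ = 0.45: √(1.2K_p) = 9.7/(2·0.45) = 10.78, so K_p = 116.2/1.2 = 96.8.

K_p = 96.8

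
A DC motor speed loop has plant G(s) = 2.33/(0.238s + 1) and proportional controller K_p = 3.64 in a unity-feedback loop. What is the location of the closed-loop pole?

Closed loop: T(s) = K_p·G/(1+K_p·G) = 8.481/(0.238s + 1 + 8.481), with pole at s = −(1 + 8.481)/0.238 = −39.84.

s = -39.84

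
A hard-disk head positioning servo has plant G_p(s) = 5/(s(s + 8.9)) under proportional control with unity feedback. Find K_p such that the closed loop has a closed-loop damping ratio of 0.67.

K_p = 8.82

Closed-loop characteristic equation: s² + 8.9s + K_p·5 = 0.
So ω_n = √(5K_p) and 2ζω_n = 8.9, giving ζ = 8.9/(2√(5K_p)).
Setting ζ = 0.67: √(5K_p) = 8.9/(2·0.67) = 6.642, so K_p = 44.11/5 = 8.82.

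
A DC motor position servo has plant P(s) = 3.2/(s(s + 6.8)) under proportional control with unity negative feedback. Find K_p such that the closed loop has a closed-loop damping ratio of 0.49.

Closed-loop characteristic equation: s² + 6.8s + K_p·3.2 = 0.
So ω_n = √(3.2K_p) and 2ζω_n = 6.8, giving ζ = 6.8/(2√(3.2K_p)).
Setting ζ = 0.49: √(3.2K_p) = 6.8/(2·0.49) = 6.939, so K_p = 48.15/3.2 = 15.

K_p = 15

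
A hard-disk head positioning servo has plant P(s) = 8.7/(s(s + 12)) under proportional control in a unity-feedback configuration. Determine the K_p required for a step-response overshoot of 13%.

K_p = 13.9

From %OS = 100·exp(−πζ/√(1−ζ²)) = 13%, ζ = −ln(0.13)/√(π²+ln²(0.13)) = 0.5446.
Characteristic equation s² + 12s + 8.7K_p = 0 gives ζ = 12/(2√(8.7K_p)).
Setting ζ = 0.5446: √(8.7K_p) = 12/(2·0.5446) = 11.02, so K_p = 121.4/8.7 = 13.9.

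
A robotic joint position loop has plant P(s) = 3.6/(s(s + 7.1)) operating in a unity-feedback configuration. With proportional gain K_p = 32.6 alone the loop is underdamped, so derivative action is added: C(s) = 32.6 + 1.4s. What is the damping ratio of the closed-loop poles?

Forward path: (32.6 + 1.4s)·3.6/(s(s+7.1)). The closed-loop characteristic equation is s² + (7.1 + 3.6·1.4)s + 3.6·32.6 = 0.
That is s² + 12.14s + 117.4 = 0, so ω_n = 10.83 rad/s and ζ = 12.14/(2·10.83) = 0.5603.

ζ = 0.56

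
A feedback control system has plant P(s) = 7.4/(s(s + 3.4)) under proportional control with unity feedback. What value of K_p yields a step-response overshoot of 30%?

From %OS = 100·exp(−πζ/√(1−ζ²)) = 30%, ζ = −ln(0.3)/√(π²+ln²(0.3)) = 0.3579.
Characteristic equation s² + 3.4s + 7.4K_p = 0 gives ζ = 3.4/(2√(7.4K_p)).
Setting ζ = 0.3579: √(7.4K_p) = 3.4/(2·0.3579) = 4.75, so K_p = 22.57/7.4 = 3.05.

K_p = 3.05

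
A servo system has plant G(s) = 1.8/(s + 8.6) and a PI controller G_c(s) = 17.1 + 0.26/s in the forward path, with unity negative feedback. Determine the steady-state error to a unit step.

The open loop G_c(s)G(s) has a pole at the origin (type 1), so the static position error constant is infinite and e_ss = 1/(1+∞) = 0.

0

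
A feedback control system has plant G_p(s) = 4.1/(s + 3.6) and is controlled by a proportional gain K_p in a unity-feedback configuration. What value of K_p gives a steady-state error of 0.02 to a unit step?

K_p = 43

The loop is type 0, so e_ss(step) = 1/(1 + K_pos) with K_pos = K_p·G_p(0).
G_p(0) = 1.139. Require 1/(1 + K_p·1.139) = 0.02, so 1 + 1.139·K_p = 50.
K_p = (50 − 1)/1.139 = 43.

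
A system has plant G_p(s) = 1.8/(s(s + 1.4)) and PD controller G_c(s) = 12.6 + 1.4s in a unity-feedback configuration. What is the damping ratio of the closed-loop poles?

ζ = 0.412

Forward path: (12.6 + 1.4s)·1.8/(s(s+1.4)). The closed-loop characteristic equation is s² + (1.4 + 1.8·1.4)s + 1.8·12.6 = 0.
That is s² + 3.92s + 22.68 = 0, so ω_n = 4.762 rad/s and ζ = 3.92/(2·4.762) = 0.4116.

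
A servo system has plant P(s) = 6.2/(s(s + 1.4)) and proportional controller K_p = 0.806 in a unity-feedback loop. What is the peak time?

From 1 + K_pP(s) = 0: s² + 1.4s + 4.997 = 0 ⇒ ω_n = 2.235, ζ = 0.3131.
Damped frequency ω_d = ω_n√(1−ζ²) = 2.123 rad/s, so peak time T_p = π/ω_d = 1.48 s.

T_p = 1.48 s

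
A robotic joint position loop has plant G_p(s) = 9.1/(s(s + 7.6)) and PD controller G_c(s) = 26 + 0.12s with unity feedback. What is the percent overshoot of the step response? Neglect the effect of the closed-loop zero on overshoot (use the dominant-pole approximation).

Forward path: (26 + 0.12s)·9.1/(s(s+7.6)). The closed-loop characteristic equation is s² + (7.6 + 9.1·0.12)s + 9.1·26 = 0.
That is s² + 8.692s + 236.6 = 0, so ω_n = 15.38 rad/s and ζ = 8.692/(2·15.38) = 0.2825.
%OS = 100·exp(−πζ/√(1−ζ²)) = 39.6%.

39.6%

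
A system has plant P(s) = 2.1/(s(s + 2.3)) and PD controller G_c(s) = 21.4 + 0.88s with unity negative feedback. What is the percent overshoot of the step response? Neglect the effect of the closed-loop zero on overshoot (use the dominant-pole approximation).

Forward path: (21.4 + 0.88s)·2.1/(s(s+2.3)). The closed-loop characteristic equation is s² + (2.3 + 2.1·0.88)s + 2.1·21.4 = 0.
That is s² + 4.148s + 44.94 = 0, so ω_n = 6.704 rad/s and ζ = 4.148/(2·6.704) = 0.3094.
%OS = 100·exp(−πζ/√(1−ζ²)) = 36%.

36%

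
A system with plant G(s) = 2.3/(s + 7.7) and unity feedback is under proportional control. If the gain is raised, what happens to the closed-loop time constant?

decrease

The closed-loop bandwidth 7.7+K_p·2.3 grows with K_p, so τ shrinks.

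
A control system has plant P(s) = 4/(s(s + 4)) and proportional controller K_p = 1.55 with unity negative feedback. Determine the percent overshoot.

The closed-loop denominator s² + 4s + 6.2 gives ω_n = √6.2 = 2.49 and ζ = 4/(2ω_n) = 0.8032.
%OS = 100·exp(−πζ/√(1−ζ²)) = 100·exp(−π·0.8032/√0.3548) = 1.45%.

1.45%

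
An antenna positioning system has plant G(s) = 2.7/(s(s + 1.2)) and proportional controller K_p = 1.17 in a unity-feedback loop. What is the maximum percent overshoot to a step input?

32.4%

The closed-loop denominator s² + 1.2s + 3.159 gives ω_n = √3.159 = 1.777 and ζ = 1.2/(2ω_n) = 0.3376.
%OS = 100·exp(−πζ/√(1−ζ²)) = 100·exp(−π·0.3376/√0.886) = 32.4%.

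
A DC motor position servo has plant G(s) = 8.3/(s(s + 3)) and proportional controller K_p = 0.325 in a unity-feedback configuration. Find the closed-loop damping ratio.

ζ = 0.913

With unity feedback the closed-loop characteristic equation is s² + 3s + 0.325·8.3 = s² + 3s + 2.698 = 0.
Matching s² + 2ζω_n s + ω_n²: ω_n = √2.698 = 1.642 rad/s and 2ζω_n = 3, so ζ = 3/(2·1.642) = 0.913.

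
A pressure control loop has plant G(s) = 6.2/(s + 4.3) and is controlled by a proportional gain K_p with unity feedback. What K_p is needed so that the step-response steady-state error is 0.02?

Steady-state error for a unit step on this type-0 loop is 1/(1 + K_p·G(0)).
G(0) = 1.442. Require 1/(1 + K_p·1.442) = 0.02, so 1 + 1.442·K_p = 50.
K_p = (50 − 1)/1.442 = 34.

K_p = 34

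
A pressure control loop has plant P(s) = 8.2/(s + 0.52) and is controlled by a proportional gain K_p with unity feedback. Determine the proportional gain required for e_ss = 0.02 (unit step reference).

For a type-0 loop with proportional control, e_ss = 1/(1 + K_p·P(0)).
P(0) = 15.77. Require 1/(1 + K_p·15.77) = 0.02, so 1 + 15.77·K_p = 50.
K_p = (50 − 1)/15.77 = 3.11.

K_p = 3.11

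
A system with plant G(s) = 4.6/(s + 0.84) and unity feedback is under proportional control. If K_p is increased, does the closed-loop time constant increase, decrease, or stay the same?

decrease

Closed-loop pole is at s = −(0.84+K_p·4.6); larger K_p moves it further left, so τ = 1/(0.84+K_p·4.6) decreases.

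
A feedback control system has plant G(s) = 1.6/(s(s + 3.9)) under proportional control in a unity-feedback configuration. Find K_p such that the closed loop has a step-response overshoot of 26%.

K_p = 15.3

From %OS = 100·exp(−πζ/√(1−ζ²)) = 26%, ζ = −ln(0.26)/√(π²+ln²(0.26)) = 0.3941.
Characteristic equation s² + 3.9s + 1.6K_p = 0 gives ζ = 3.9/(2√(1.6K_p)).
Setting ζ = 0.3941: √(1.6K_p) = 3.9/(2·0.3941) = 4.948, so K_p = 24.48/1.6 = 15.3.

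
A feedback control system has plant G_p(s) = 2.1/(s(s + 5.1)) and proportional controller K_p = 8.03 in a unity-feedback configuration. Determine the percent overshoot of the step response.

8.3%

From 1 + K_pG_p(s) = 0: s² + 5.1s + 16.86 = 0 ⇒ ω_n = 4.106, ζ = 0.621.
%OS = 100·exp(−πζ/√(1−ζ²)) = 100·exp(−π·0.621/√0.6144) = 8.3%.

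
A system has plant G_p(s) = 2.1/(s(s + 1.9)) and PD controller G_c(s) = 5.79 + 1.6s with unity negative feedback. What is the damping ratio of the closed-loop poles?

ζ = 0.754

Forward path: (5.79 + 1.6s)·2.1/(s(s+1.9)). The closed-loop characteristic equation is s² + (1.9 + 2.1·1.6)s + 2.1·5.79 = 0.
That is s² + 5.26s + 12.16 = 0, so ω_n = 3.487 rad/s and ζ = 5.26/(2·3.487) = 0.7542.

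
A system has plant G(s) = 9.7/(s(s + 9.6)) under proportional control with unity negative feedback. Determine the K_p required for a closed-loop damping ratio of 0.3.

Closed-loop characteristic equation: s² + 9.6s + K_p·9.7 = 0.
So ω_n = √(9.7K_p) and 2ζω_n = 9.6, giving ζ = 9.6/(2√(9.7K_p)).
Setting ζ = 0.3: √(9.7K_p) = 9.6/(2·0.3) = 16, so K_p = 256/9.7 = 26.4.

K_p = 26.4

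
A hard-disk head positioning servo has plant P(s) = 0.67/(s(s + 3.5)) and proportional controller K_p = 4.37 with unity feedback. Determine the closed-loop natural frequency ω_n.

ω_n = 1.71 rad/s

The closed-loop denominator is s(s+3.5) + 4.37·0.67 = s² + 3.5s + 2.928.
Matching s² + 2ζω_n s + ω_n²: ω_n = √2.928 = 1.711 rad/s and 2ζω_n = 3.5, so ζ = 3.5/(2·1.711) = 1.02.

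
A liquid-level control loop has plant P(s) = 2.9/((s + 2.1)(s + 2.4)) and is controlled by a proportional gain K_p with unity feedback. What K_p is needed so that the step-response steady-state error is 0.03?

For a type-0 loop with proportional control, e_ss = 1/(1 + K_p·P(0)).
P(0) = 0.5754. Require 1/(1 + K_p·0.5754) = 0.03, so 1 + 0.5754·K_p = 33.33.
K_p = (33.33 − 1)/0.5754 = 56.2.

K_p = 56.2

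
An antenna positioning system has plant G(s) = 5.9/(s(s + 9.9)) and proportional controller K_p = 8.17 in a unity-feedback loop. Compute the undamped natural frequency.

The closed-loop denominator is s(s+9.9) + 8.17·5.9 = s² + 9.9s + 48.2.
So ω_n² = 48.2 ⇒ ω_n = 6.943 rad/s, and ζ = 9.9/(2ω_n) = 0.713.

ω_n = 6.94 rad/s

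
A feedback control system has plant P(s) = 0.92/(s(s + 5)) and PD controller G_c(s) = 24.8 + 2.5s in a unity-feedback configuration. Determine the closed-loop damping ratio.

Forward path: (24.8 + 2.5s)·0.92/(s(s+5)). The closed-loop characteristic equation is s² + (5 + 0.92·2.5)s + 0.92·24.8 = 0.
That is s² + 7.3s + 22.82 = 0, so ω_n = 4.777 rad/s and ζ = 7.3/(2·4.777) = 0.7641.

ζ = 0.764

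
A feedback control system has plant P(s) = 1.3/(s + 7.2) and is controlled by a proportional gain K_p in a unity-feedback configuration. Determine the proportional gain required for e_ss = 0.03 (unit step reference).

For a type-0 loop with proportional control, e_ss = 1/(1 + K_p·P(0)).
P(0) = 0.1806. Require 1/(1 + K_p·0.1806) = 0.03, so 1 + 0.1806·K_p = 33.33.
K_p = (33.33 − 1)/0.1806 = 179.

K_p = 179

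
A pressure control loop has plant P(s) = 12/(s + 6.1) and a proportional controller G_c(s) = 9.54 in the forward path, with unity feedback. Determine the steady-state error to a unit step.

The loop is type 0. Static position error constant K_pos = G_c(0)·P(0) = 9.54·1.967 = 18.77.
Steady-state error to a unit step: e_ss = 1/(1+K_pos) = 1/19.77 = 0.0506.

0.0506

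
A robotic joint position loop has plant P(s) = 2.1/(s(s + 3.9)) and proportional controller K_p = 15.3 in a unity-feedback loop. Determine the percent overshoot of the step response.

31.6%

From 1 + K_pP(s) = 0: s² + 3.9s + 32.13 = 0 ⇒ ω_n = 5.668, ζ = 0.344.
%OS = 100·exp(−πζ/√(1−ζ²)) = 100·exp(−π·0.344/√0.8817) = 31.6%.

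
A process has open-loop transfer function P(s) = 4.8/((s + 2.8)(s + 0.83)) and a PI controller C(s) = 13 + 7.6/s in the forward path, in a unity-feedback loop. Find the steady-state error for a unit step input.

The open loop C(s)P(s) has a pole at the origin (type 1), so the static position error constant is infinite and e_ss = 1/(1+∞) = 0.

0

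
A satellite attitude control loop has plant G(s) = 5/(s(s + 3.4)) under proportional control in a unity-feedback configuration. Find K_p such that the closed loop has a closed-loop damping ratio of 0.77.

K_p = 0.975

Closed-loop characteristic equation: s² + 3.4s + K_p·5 = 0.
So ω_n = √(5K_p) and 2ζω_n = 3.4, giving ζ = 3.4/(2√(5K_p)).
Setting ζ = 0.77: √(5K_p) = 3.4/(2·0.77) = 2.208, so K_p = 4.874/5 = 0.975.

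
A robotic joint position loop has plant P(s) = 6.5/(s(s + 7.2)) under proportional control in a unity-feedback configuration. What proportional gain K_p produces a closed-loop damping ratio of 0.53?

Closed-loop characteristic equation: s² + 7.2s + K_p·6.5 = 0.
So ω_n = √(6.5K_p) and 2ζω_n = 7.2, giving ζ = 7.2/(2√(6.5K_p)).
Setting ζ = 0.53: √(6.5K_p) = 7.2/(2·0.53) = 6.792, so K_p = 46.14/6.5 = 7.1.

K_p = 7.1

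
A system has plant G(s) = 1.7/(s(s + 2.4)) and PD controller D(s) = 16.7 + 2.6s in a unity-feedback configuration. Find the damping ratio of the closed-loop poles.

ζ = 0.64

Forward path: (16.7 + 2.6s)·1.7/(s(s+2.4)). The closed-loop characteristic equation is s² + (2.4 + 1.7·2.6)s + 1.7·16.7 = 0.
That is s² + 6.82s + 28.39 = 0, so ω_n = 5.328 rad/s and ζ = 6.82/(2·5.328) = 0.64.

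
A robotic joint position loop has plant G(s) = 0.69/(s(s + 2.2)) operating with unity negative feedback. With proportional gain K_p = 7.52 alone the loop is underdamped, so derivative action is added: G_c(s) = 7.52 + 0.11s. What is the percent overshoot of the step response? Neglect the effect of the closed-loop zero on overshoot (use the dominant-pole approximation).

Forward path: (7.52 + 0.11s)·0.69/(s(s+2.2)). The closed-loop characteristic equation is s² + (2.2 + 0.69·0.11)s + 0.69·7.52 = 0.
That is s² + 2.276s + 5.189 = 0, so ω_n = 2.278 rad/s and ζ = 2.276/(2·2.278) = 0.4996.
%OS = 100·exp(−πζ/√(1−ζ²)) = 16.3%.

16.3%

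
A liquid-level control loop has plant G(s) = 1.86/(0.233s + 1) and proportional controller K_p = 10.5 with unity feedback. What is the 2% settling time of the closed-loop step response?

Closed loop: T(s) = K_p·G/(1+K_p·G) = 19.53/(0.233s + 1 + 19.53), with pole at s = −(1 + 19.53)/0.233 = −88.11.
τ = 1/88.11 = 0.01135 s, so 2% settling time ≈ 4τ = 0.0454 s.

T_s ≈ 0.0454 s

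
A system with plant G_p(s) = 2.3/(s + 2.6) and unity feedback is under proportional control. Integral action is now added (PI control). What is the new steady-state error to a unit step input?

Adding integral action puts a pole at s = 0 in the forward path, raising the system type to 1; a type-1 loop has zero steady-state error to a step.

0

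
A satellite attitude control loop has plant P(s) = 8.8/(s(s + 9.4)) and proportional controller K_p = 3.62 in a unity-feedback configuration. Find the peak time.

T_p = 1.01 s

Closed-loop characteristic equation: s² + 9.4s + 31.86 = 0, so ω_n = 5.644 rad/s and ζ = 9.4/(2·5.644) = 0.8327.
Damped frequency ω_d = ω_n√(1−ζ²) = 3.125 rad/s, so peak time T_p = π/ω_d = 1.01 s.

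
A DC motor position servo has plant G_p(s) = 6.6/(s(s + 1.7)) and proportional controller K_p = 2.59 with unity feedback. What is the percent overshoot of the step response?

51.7%

The closed-loop denominator s² + 1.7s + 17.09 gives ω_n = √17.09 = 4.134 and ζ = 1.7/(2ω_n) = 0.2056.
%OS = 100·exp(−πζ/√(1−ζ²)) = 100·exp(−π·0.2056/√0.9577) = 51.7%.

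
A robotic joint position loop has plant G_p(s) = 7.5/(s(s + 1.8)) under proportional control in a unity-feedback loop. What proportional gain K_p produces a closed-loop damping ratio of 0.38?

Closed-loop characteristic equation: s² + 1.8s + K_p·7.5 = 0.
So ω_n = √(7.5K_p) and 2ζω_n = 1.8, giving ζ = 1.8/(2√(7.5K_p)).
Setting ζ = 0.38: √(7.5K_p) = 1.8/(2·0.38) = 2.368, so K_p = 5.609/7.5 = 0.748.

K_p = 0.748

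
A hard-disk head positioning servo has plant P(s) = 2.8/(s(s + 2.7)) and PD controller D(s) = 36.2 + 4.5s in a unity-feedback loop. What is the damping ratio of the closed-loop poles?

Forward path: (36.2 + 4.5s)·2.8/(s(s+2.7)). The closed-loop characteristic equation is s² + (2.7 + 2.8·4.5)s + 2.8·36.2 = 0.
That is s² + 15.3s + 101.4 = 0, so ω_n = 10.07 rad/s and ζ = 15.3/(2·10.07) = 0.7599.

ζ = 0.76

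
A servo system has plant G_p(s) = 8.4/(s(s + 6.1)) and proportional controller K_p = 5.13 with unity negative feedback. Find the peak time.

The closed-loop denominator s² + 6.1s + 43.09 gives ω_n = √43.09 = 6.564 and ζ = 6.1/(2ω_n) = 0.4646.
Damped frequency ω_d = ω_n√(1−ζ²) = 5.813 rad/s, so peak time T_p = π/ω_d = 0.54 s.

T_p = 0.54 s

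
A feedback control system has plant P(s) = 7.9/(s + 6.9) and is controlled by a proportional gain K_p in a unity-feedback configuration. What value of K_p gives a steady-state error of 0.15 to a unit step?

Steady-state error for a unit step on this type-0 loop is 1/(1 + K_p·P(0)).
P(0) = 1.145. Require 1/(1 + K_p·1.145) = 0.15, so 1 + 1.145·K_p = 6.667.
K_p = (6.667 − 1)/1.145 = 4.95.

K_p = 4.95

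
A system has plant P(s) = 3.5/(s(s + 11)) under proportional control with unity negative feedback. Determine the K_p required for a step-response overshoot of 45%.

K_p = 142

From %OS = 100·exp(−πζ/√(1−ζ²)) = 45%, ζ = −ln(0.45)/√(π²+ln²(0.45)) = 0.2463.
Characteristic equation s² + 11s + 3.5K_p = 0 gives ζ = 11/(2√(3.5K_p)).
Setting ζ = 0.2463: √(3.5K_p) = 11/(2·0.2463) = 22.33, so K_p = 498.5/3.5 = 142.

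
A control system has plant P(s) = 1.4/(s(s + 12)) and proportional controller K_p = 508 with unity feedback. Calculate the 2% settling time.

From 1 + K_pP(s) = 0: s² + 12s + 711.2 = 0 ⇒ ω_n = 26.67, ζ = 0.225.
2% settling time T_s ≈ 4/(ζω_n) = 4/6 = 0.667 s.

T_s ≈ 0.667 s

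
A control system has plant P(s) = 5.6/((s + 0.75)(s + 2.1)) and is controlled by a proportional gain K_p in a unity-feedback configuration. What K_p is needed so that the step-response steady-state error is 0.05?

K_p = 5.34

The loop is type 0, so e_ss(step) = 1/(1 + K_pos) with K_pos = K_p·P(0).
P(0) = 3.556. Require 1/(1 + K_p·3.556) = 0.05, so 1 + 3.556·K_p = 20.
K_p = (20 − 1)/3.556 = 5.34.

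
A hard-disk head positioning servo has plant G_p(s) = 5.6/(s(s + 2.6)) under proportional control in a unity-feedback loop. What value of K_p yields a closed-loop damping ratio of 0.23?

Closed-loop characteristic equation: s² + 2.6s + K_p·5.6 = 0.
So ω_n = √(5.6K_p) and 2ζω_n = 2.6, giving ζ = 2.6/(2√(5.6K_p)).
Setting ζ = 0.23: √(5.6K_p) = 2.6/(2·0.23) = 5.652, so K_p = 31.95/5.6 = 5.7.

K_p = 5.7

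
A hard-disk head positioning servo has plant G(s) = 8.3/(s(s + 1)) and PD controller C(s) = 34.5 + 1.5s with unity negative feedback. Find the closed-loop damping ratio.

ζ = 0.397

Forward path: (34.5 + 1.5s)·8.3/(s(s+1)). The closed-loop characteristic equation is s² + (1 + 8.3·1.5)s + 8.3·34.5 = 0.
That is s² + 13.45s + 286.4 = 0, so ω_n = 16.92 rad/s and ζ = 13.45/(2·16.92) = 0.3974.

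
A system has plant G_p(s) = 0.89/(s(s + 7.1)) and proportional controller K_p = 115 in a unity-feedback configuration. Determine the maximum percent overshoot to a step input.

30.8%

The closed-loop denominator s² + 7.1s + 102.4 gives ω_n = √102.4 = 10.12 and ζ = 7.1/(2ω_n) = 0.3509.
%OS = 100·exp(−πζ/√(1−ζ²)) = 100·exp(−π·0.3509/√0.8769) = 30.8%.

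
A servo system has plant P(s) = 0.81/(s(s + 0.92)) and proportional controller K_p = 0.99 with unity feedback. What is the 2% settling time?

Closed-loop characteristic equation: s² + 0.92s + 0.8019 = 0, so ω_n = 0.8955 rad/s and ζ = 0.92/(2·0.8955) = 0.5137.
2% settling time T_s ≈ 4/(ζω_n) = 4/0.46 = 8.7 s.

T_s ≈ 8.7 s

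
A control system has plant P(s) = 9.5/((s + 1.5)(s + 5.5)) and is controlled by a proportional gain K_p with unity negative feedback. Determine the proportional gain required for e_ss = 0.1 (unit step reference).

The loop is type 0, so e_ss(step) = 1/(1 + K_pos) with K_pos = K_p·P(0).
P(0) = 1.152. Require 1/(1 + K_p·1.152) = 0.1, so 1 + 1.152·K_p = 10.
K_p = (10 − 1)/1.152 = 7.82.

K_p = 7.82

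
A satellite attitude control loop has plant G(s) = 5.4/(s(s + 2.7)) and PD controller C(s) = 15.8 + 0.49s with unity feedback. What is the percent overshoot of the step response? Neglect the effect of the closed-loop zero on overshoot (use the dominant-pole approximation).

38.7%

Forward path: (15.8 + 0.49s)·5.4/(s(s+2.7)). The closed-loop characteristic equation is s² + (2.7 + 5.4·0.49)s + 5.4·15.8 = 0.
That is s² + 5.346s + 85.32 = 0, so ω_n = 9.237 rad/s and ζ = 5.346/(2·9.237) = 0.2894.
%OS = 100·exp(−πζ/√(1−ζ²)) = 38.7%.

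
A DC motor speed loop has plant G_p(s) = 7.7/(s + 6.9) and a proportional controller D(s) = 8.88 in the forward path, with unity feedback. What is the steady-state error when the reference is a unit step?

The loop is type 0. Static position error constant K_pos = D(0)·G_p(0) = 8.88·1.116 = 9.91.
Steady-state error to a unit step: e_ss = 1/(1+K_pos) = 1/10.91 = 0.0917.

0.0917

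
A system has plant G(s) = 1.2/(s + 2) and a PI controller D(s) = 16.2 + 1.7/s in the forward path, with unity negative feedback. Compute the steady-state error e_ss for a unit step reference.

The open loop D(s)G(s) has a pole at the origin (type 1), so the static position error constant is infinite and e_ss = 1/(1+∞) = 0.

0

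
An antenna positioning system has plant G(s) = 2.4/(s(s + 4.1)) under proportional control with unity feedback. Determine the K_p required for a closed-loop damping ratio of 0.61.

Closed-loop characteristic equation: s² + 4.1s + K_p·2.4 = 0.
So ω_n = √(2.4K_p) and 2ζω_n = 4.1, giving ζ = 4.1/(2√(2.4K_p)).
Setting ζ = 0.61: √(2.4K_p) = 4.1/(2·0.61) = 3.361, so K_p = 11.29/2.4 = 4.71.

K_p = 4.71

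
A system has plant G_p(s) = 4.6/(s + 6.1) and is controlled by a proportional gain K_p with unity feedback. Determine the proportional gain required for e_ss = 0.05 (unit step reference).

K_p = 25.2

The loop is type 0, so e_ss(step) = 1/(1 + K_pos) with K_pos = K_p·G_p(0).
G_p(0) = 0.7541. Require 1/(1 + K_p·0.7541) = 0.05, so 1 + 0.7541·K_p = 20.
K_p = (20 − 1)/0.7541 = 25.2.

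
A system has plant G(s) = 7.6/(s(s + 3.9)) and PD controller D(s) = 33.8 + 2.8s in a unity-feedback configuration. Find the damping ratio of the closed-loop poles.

ζ = 0.786

Forward path: (33.8 + 2.8s)·7.6/(s(s+3.9)). The closed-loop characteristic equation is s² + (3.9 + 7.6·2.8)s + 7.6·33.8 = 0.
That is s² + 25.18s + 256.9 = 0, so ω_n = 16.03 rad/s and ζ = 25.18/(2·16.03) = 0.7855.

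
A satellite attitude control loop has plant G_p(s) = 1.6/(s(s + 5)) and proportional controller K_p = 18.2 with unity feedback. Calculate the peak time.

From 1 + K_pG_p(s) = 0: s² + 5s + 29.12 = 0 ⇒ ω_n = 5.396, ζ = 0.4633.
Damped frequency ω_d = ω_n√(1−ζ²) = 4.782 rad/s, so peak time T_p = π/ω_d = 0.657 s.

T_p = 0.657 s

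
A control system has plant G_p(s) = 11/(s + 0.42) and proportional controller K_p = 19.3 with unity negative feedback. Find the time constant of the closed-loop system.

Closed-loop transfer function: T(s) = K_p·G_p(s)/(1 + K_p·G_p(s)) = 212.3/(s + 0.42 + 212.3) = 212.3/(s + 212.7).
Time constant τ = 1/212.7 = 0.0047 s.

τ = 0.0047 s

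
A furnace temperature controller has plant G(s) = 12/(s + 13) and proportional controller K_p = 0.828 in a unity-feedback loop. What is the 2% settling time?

Closed-loop transfer function: T(s) = K_p·G(s)/(1 + K_p·G(s)) = 9.936/(s + 13 + 9.936) = 9.936/(s + 22.94).
Time constant τ = 1/22.94 = 0.0436 s, so the 2% settling time is about 4τ = 0.174 s.

T_s ≈ 0.174 s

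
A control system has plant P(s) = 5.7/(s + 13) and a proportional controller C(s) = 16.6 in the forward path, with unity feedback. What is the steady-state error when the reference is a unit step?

0.121

The loop is type 0. Static position error constant K_pos = C(0)·P(0) = 16.6·0.4385 = 7.278.
Steady-state error to a unit step: e_ss = 1/(1+K_pos) = 1/8.278 = 0.121.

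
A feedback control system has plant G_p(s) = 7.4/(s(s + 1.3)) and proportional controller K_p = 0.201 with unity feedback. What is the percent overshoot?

13.8%

The closed-loop denominator s² + 1.3s + 1.487 gives ω_n = √1.487 = 1.22 and ζ = 1.3/(2ω_n) = 0.533.
%OS = 100·exp(−πζ/√(1−ζ²)) = 100·exp(−π·0.533/√0.7159) = 13.8%.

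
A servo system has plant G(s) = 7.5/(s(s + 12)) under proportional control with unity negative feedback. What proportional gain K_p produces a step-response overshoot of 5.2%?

From %OS = 100·exp(−πζ/√(1−ζ²)) = 5.2%, ζ = −ln(0.052)/√(π²+ln²(0.052)) = 0.6853.
Characteristic equation s² + 12s + 7.5K_p = 0 gives ζ = 12/(2√(7.5K_p)).
Setting ζ = 0.6853: √(7.5K_p) = 12/(2·0.6853) = 8.755, so K_p = 76.65/7.5 = 10.2.

K_p = 10.2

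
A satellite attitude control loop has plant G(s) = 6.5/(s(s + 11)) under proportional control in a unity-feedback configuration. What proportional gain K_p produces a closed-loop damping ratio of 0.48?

K_p = 20.2

Closed-loop characteristic equation: s² + 11s + K_p·6.5 = 0.
So ω_n = √(6.5K_p) and 2ζω_n = 11, giving ζ = 11/(2√(6.5K_p)).
Setting ζ = 0.48: √(6.5K_p) = 11/(2·0.48) = 11.46, so K_p = 131.3/6.5 = 20.2.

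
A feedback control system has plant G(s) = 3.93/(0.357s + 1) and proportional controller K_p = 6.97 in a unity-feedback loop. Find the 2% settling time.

T_s ≈ 0.0503 s

Closed loop: T(s) = K_p·G/(1+K_p·G) = 27.39/(0.357s + 1 + 27.39), with pole at s = −(1 + 27.39)/0.357 = −79.53.
τ = 1/79.53 = 0.01257 s, so 2% settling time ≈ 4τ = 0.0503 s.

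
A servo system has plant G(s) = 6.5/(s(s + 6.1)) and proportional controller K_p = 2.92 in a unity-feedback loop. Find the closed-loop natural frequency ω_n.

ω_n = 4.36 rad/s

1 + K_p·G(s) = 0 gives s² + 6.1s + 18.98 = 0.
So ω_n² = 18.98 ⇒ ω_n = 4.357 rad/s, and ζ = 6.1/(2ω_n) = 0.7.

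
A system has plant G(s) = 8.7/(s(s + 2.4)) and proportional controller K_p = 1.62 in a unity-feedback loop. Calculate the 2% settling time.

T_s ≈ 3.33 s

The closed-loop denominator s² + 2.4s + 14.09 gives ω_n = √14.09 = 3.754 and ζ = 2.4/(2ω_n) = 0.3196.
2% settling time T_s ≈ 4/(ζω_n) = 4/1.2 = 3.33 s.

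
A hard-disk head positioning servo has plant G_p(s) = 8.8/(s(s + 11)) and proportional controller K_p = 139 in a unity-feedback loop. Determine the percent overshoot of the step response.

Closed-loop characteristic equation: s² + 11s + 1223 = 0, so ω_n = 34.97 rad/s and ζ = 11/(2·34.97) = 0.1573.
%OS = 100·exp(−πζ/√(1−ζ²)) = 100·exp(−π·0.1573/√0.9753) = 60.6%.

60.6%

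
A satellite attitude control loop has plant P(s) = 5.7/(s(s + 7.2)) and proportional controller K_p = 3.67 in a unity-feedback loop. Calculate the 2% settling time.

The closed-loop denominator s² + 7.2s + 20.92 gives ω_n = √20.92 = 4.574 and ζ = 7.2/(2ω_n) = 0.7871.
2% settling time T_s ≈ 4/(ζω_n) = 4/3.6 = 1.11 s.

T_s ≈ 1.11 s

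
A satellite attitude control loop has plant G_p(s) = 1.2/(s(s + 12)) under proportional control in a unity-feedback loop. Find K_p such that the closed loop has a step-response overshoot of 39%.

From %OS = 100·exp(−πζ/√(1−ζ²)) = 39%, ζ = −ln(0.39)/√(π²+ln²(0.39)) = 0.2871.
Characteristic equation s² + 12s + 1.2K_p = 0 gives ζ = 12/(2√(1.2K_p)).
Setting ζ = 0.2871: √(1.2K_p) = 12/(2·0.2871) = 20.9, so K_p = 436.7/1.2 = 364.

K_p = 364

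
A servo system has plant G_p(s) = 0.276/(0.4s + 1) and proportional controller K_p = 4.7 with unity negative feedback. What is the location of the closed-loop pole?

Closed loop: T(s) = K_p·G_p/(1+K_p·G_p) = 1.297/(0.4s + 1 + 1.297), with pole at s = −(1 + 1.297)/0.4 = −5.743.

s = -5.743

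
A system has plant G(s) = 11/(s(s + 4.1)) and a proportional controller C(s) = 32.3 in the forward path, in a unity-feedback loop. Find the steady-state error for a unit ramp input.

The loop has one pole at the origin (type 1). Velocity error constant K_v = lim_{s→0} s·C(s)G(s) = 32.3·11/4.1 = 86.66.
Steady-state error to a unit ramp: e_ss = 1/K_v = 0.0115.

0.0115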